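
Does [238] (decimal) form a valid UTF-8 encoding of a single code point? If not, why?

Leading byte 0xEE = 11101110 → 3-byte form, but only 1 byte is present.

invalid (sequence truncated)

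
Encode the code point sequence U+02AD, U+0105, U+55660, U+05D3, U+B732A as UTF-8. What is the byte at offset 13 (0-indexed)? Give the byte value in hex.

0xAA

U+02AD → 2-byte form CA AD at offsets 0–1.
U+0105 → 2-byte form C4 85 at offsets 2–3.
U+55660 → 4-byte form F1 95 99 A0 at offsets 4–7.
U+05D3 → 2-byte form D7 93 at offsets 8–9.
U+B732A → 4-byte form F2 B7 8C AA at offsets 10–13.
Offset 13 falls in char 5's range; it's byte 4 of F2 B7 8C AA = 0xAA.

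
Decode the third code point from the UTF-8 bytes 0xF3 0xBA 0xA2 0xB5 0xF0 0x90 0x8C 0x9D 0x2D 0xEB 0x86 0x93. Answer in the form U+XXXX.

U+002D

Offset 0: leading byte 0xF3 = 11110011 → 4-byte char #1 = F3 BA A2 B5.
Offset 4: leading byte 0xF0 = 11110000 → 4-byte char #2 = F0 90 8C 9D.
Offset 8: leading byte 0x2D = 00101101 → 1-byte char #3 = 2D.
Leading byte 0x2D = 00101101 matches 0xxxxxxx → 1-byte sequence.
Byte 1: 0x2D = 00101101, payload 0101101 (7 bits).
Concatenate: 0101101 = 0x2D (7 bits → U+002D).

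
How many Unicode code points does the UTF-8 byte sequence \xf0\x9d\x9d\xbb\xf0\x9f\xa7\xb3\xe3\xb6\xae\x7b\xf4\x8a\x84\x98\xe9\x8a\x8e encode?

6

Byte at offset 0: 0xF0 = 11110000 → 4-byte char (#1). Advance 4.
Byte at offset 4: 0xF0 = 11110000 → 4-byte char (#2). Advance 4.
Byte at offset 8: 0xE3 = 11100011 → 3-byte char (#3). Advance 3.
Byte at offset 11: 0x7B = 01111011 → 1-byte char (#4). Advance 1.
Byte at offset 12: 0xF4 = 11110100 → 4-byte char (#5). Advance 4.
Byte at offset 16: 0xE9 = 11101001 → 3-byte char (#6). Advance 3.
Reached end at offset 19 after 6 code points.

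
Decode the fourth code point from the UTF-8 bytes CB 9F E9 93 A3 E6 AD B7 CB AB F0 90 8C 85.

Offset 0: leading byte 0xCB = 11001011 → 2-byte char #1 = CB 9F.
Offset 2: leading byte 0xE9 = 11101001 → 3-byte char #2 = E9 93 A3.
Offset 5: leading byte 0xE6 = 11100110 → 3-byte char #3 = E6 AD B7.
Offset 8: leading byte 0xCB = 11001011 → 2-byte char #4 = CB AB.
Leading byte 0xCB = 11001011 matches 110xxxxx → 2-byte sequence.
Byte 1: 0xCB = 11001011, payload 01011 (5 bits).
Byte 2: 0xAB = 10101011 (10xxxxxx ✓), payload 101011.
Concatenate: 01011101011 = 0x2EB (11 bits → U+02EB).

U+02EB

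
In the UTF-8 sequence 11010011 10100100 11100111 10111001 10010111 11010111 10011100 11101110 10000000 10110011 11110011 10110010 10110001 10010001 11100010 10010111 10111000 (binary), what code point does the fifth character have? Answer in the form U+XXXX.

U+F2C51

Offset 0: leading byte 0xD3 = 11010011 → 2-byte char #1 = D3 A4.
Offset 2: leading byte 0xE7 = 11100111 → 3-byte char #2 = E7 B9 97.
Offset 5: leading byte 0xD7 = 11010111 → 2-byte char #3 = D7 9C.
Offset 7: leading byte 0xEE = 11101110 → 3-byte char #4 = EE 80 B3.
Offset 10: leading byte 0xF3 = 11110011 → 4-byte char #5 = F3 B2 B1 91.
Leading byte 0xF3 = 11110011 matches 11110xxx → 4-byte sequence.
Byte 1: 0xF3 = 11110011, payload 011 (3 bits).
Byte 2: 0xB2 = 10110010 (10xxxxxx ✓), payload 110010.
Byte 3: 0xB1 = 10110001 (10xxxxxx ✓), payload 110001.
Byte 4: 0x91 = 10010001 (10xxxxxx ✓), payload 010001.
Concatenate: 011110010110001010001 = 0xF2C51 (21 bits → U+F2C51).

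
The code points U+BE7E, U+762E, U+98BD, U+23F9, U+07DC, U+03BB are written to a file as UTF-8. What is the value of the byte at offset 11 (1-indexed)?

1-indexed offset 11 is 0-indexed offset 10.
U+BE7E → 3-byte form EB B9 BE at offsets 0–2.
U+762E → 3-byte form E7 98 AE at offsets 3–5.
U+98BD → 3-byte form E9 A2 BD at offsets 6–8.
U+23F9 → 3-byte form E2 8F B9 at offsets 9–11.
Offset 10 falls in char 4's range; it's byte 2 of E2 8F B9 = 0x8F.

0x8F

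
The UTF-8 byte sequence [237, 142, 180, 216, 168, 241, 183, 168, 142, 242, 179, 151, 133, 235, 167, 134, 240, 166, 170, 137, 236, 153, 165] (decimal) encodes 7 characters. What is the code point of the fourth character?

Offset 0: leading byte 0xED = 11101101 → 3-byte char #1 = ED 8E B4.
Offset 3: leading byte 0xD8 = 11011000 → 2-byte char #2 = D8 A8.
Offset 5: leading byte 0xF1 = 11110001 → 4-byte char #3 = F1 B7 A8 8E.
Offset 9: leading byte 0xF2 = 11110010 → 4-byte char #4 = F2 B3 97 85.
Leading byte 0xF2 = 11110010 matches 11110xxx → 4-byte sequence.
Byte 1: 0xF2 = 11110010, payload 010 (3 bits).
Byte 2: 0xB3 = 10110011 (10xxxxxx ✓), payload 110011.
Byte 3: 0x97 = 10010111 (10xxxxxx ✓), payload 010111.
Byte 4: 0x85 = 10000101 (10xxxxxx ✓), payload 000101.
Concatenate: 010110011010111000101 = 0xB35C5 (21 bits → U+B35C5).

U+B35C5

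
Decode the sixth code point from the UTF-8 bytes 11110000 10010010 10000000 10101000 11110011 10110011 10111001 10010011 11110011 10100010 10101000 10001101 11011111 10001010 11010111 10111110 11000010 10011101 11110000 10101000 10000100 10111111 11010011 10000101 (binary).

U+009D

Offset 0: leading byte 0xF0 = 11110000 → 4-byte char #1 = F0 92 80 A8.
Offset 4: leading byte 0xF3 = 11110011 → 4-byte char #2 = F3 B3 B9 93.
Offset 8: leading byte 0xF3 = 11110011 → 4-byte char #3 = F3 A2 A8 8D.
Offset 12: leading byte 0xDF = 11011111 → 2-byte char #4 = DF 8A.
Offset 14: leading byte 0xD7 = 11010111 → 2-byte char #5 = D7 BE.
Offset 16: leading byte 0xC2 = 11000010 → 2-byte char #6 = C2 9D.
Leading byte 0xC2 = 11000010 matches 110xxxxx → 2-byte sequence.
Byte 1: 0xC2 = 11000010, payload 00010 (5 bits).
Byte 2: 0x9D = 10011101 (10xxxxxx ✓), payload 011101.
Concatenate: 00010011101 = 0x9D (11 bits → U+009D).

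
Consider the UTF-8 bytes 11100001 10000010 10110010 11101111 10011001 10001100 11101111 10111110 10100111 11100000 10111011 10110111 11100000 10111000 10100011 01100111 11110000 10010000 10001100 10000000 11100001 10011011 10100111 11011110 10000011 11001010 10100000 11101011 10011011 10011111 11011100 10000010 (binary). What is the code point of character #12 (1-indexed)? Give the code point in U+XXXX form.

U+0702

Offset 0: leading byte 0xE1 = 11100001 → 3-byte char #1 = E1 82 B2.
Offset 3: leading byte 0xEF = 11101111 → 3-byte char #2 = EF 99 8C.
Offset 6: leading byte 0xEF = 11101111 → 3-byte char #3 = EF BE A7.
Offset 9: leading byte 0xE0 = 11100000 → 3-byte char #4 = E0 BB B7.
Offset 12: leading byte 0xE0 = 11100000 → 3-byte char #5 = E0 B8 A3.
Offset 15: leading byte 0x67 = 01100111 → 1-byte char #6 = 67.
Offset 16: leading byte 0xF0 = 11110000 → 4-byte char #7 = F0 90 8C 80.
Offset 20: leading byte 0xE1 = 11100001 → 3-byte char #8 = E1 9B A7.
Offset 23: leading byte 0xDE = 11011110 → 2-byte char #9 = DE 83.
Offset 25: leading byte 0xCA = 11001010 → 2-byte char #10 = CA A0.
Offset 27: leading byte 0xEB = 11101011 → 3-byte char #11 = EB 9B 9F.
Offset 30: leading byte 0xDC = 11011100 → 2-byte char #12 = DC 82.
Leading byte 0xDC = 11011100 matches 110xxxxx → 2-byte sequence.
Byte 1: 0xDC = 11011100, payload 11100 (5 bits).
Byte 2: 0x82 = 10000010 (10xxxxxx ✓), payload 000010.
Concatenate: 11100000010 = 0x702 (11 bits → U+0702).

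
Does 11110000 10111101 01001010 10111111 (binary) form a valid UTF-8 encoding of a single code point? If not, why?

Leading byte 0xF0 = 11110000 → 4-byte form.
Byte 3 is 0x4A = 01001010, which is not 10xxxxxx — expected a continuation byte.

invalid (non-continuation byte where continuation expected)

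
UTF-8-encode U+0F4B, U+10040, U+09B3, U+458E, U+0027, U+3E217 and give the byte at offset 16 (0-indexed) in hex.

0x88

U+0F4B → 3-byte form E0 BD 8B at offsets 0–2.
U+10040 → 4-byte form F0 90 81 80 at offsets 3–6.
U+09B3 → 3-byte form E0 A6 B3 at offsets 7–9.
U+458E → 3-byte form E4 96 8E at offsets 10–12.
U+0027 → 1-byte form 27 at offsets 13–13.
U+3E217 → 4-byte form F0 BE 88 97 at offsets 14–17.
Offset 16 falls in char 6's range; it's byte 3 of F0 BE 88 97 = 0x88.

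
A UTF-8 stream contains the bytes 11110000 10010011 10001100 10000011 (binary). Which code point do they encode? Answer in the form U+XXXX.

Leading byte 0xF0 = 11110000 matches 11110xxx → 4-byte sequence.
Byte 1: 0xF0 = 11110000, payload 000 (3 bits).
Byte 2: 0x93 = 10010011 (10xxxxxx ✓), payload 010011.
Byte 3: 0x8C = 10001100 (10xxxxxx ✓), payload 001100.
Byte 4: 0x83 = 10000011 (10xxxxxx ✓), payload 000011.
Concatenate: 000010011001100000011 = 0x13303 (21 bits → U+13303).

U+13303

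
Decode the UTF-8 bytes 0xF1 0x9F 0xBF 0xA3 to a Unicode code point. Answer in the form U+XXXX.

U+5FFE3

Leading byte 0xF1 = 11110001 matches 11110xxx → 4-byte sequence.
Byte 1: 0xF1 = 11110001, payload 001 (3 bits).
Byte 2: 0x9F = 10011111 (10xxxxxx ✓), payload 011111.
Byte 3: 0xBF = 10111111 (10xxxxxx ✓), payload 111111.
Byte 4: 0xA3 = 10100011 (10xxxxxx ✓), payload 100011.
Concatenate: 001011111111111100011 = 0x5FFE3 (21 bits → U+5FFE3).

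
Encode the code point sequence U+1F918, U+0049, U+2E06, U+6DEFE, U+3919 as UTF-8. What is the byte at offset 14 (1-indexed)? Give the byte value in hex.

1-indexed offset 14 is 0-indexed offset 13.
U+1F918 → 4-byte form F0 9F A4 98 at offsets 0–3.
U+0049 → 1-byte form 49 at offsets 4–4.
U+2E06 → 3-byte form E2 B8 86 at offsets 5–7.
U+6DEFE → 4-byte form F1 AD BB BE at offsets 8–11.
U+3919 → 3-byte form E3 A4 99 at offsets 12–14.
Offset 13 falls in char 5's range; it's byte 2 of E3 A4 99 = 0xA4.

0xA4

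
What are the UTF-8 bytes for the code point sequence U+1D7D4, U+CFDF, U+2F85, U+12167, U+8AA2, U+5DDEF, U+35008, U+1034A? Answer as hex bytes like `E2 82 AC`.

U+1D7D4: 4-byte form → F0 9D 9F 94.
U+CFDF: 3-byte form → EC BF 9F.
U+2F85: 3-byte form → E2 BE 85.
U+12167: 4-byte form → F0 92 85 A7.
U+8AA2: 3-byte form → E8 AA A2.
U+5DDEF: 4-byte form → F1 9D B7 AF.
U+35008: 4-byte form → F0 B5 80 88.
U+1034A: 4-byte form → F0 90 8D 8A.
Concatenated (29 bytes): F0 9D 9F 94 EC BF 9F E2 BE 85 F0 92 85 A7 E8 AA A2 F1 9D B7 AF F0 B5 80 88 F0 90 8D 8A.

F0 9D 9F 94 EC BF 9F E2 BE 85 F0 92 85 A7 E8 AA A2 F1 9D B7 AF F0 B5 80 88 F0 90 8D 8A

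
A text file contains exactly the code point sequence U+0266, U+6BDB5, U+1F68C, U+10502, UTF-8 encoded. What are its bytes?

U+0266: 2-byte form → C9 A6.
U+6BDB5: 4-byte form → F1 AB B6 B5.
U+1F68C: 4-byte form → F0 9F 9A 8C.
U+10502: 4-byte form → F0 90 94 82.
Concatenated (14 bytes): C9 A6 F1 AB B6 B5 F0 9F 9A 8C F0 90 94 82.

C9 A6 F1 AB B6 B5 F0 9F 9A 8C F0 90 94 82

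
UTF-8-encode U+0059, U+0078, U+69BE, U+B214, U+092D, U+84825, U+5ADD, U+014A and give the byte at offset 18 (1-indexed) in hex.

1-indexed offset 18 is 0-indexed offset 17.
U+0059 → 1-byte form 59 at offsets 0–0.
U+0078 → 1-byte form 78 at offsets 1–1.
U+69BE → 3-byte form E6 A6 BE at offsets 2–4.
U+B214 → 3-byte form EB 88 94 at offsets 5–7.
U+092D → 3-byte form E0 A4 AD at offsets 8–10.
U+84825 → 4-byte form F2 84 A0 A5 at offsets 11–14.
U+5ADD → 3-byte form E5 AB 9D at offsets 15–17.
Offset 17 falls in char 7's range; it's byte 3 of E5 AB 9D = 0x9D.

0x9D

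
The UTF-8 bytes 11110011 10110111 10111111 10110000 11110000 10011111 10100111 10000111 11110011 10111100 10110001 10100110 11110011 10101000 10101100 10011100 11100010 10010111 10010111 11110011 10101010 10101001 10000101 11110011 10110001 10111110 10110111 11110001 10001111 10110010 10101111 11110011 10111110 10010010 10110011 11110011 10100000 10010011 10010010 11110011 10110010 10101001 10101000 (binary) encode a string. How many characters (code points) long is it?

11

Byte at offset 0: 0xF3 = 11110011 → 4-byte char (#1). Advance 4.
Byte at offset 4: 0xF0 = 11110000 → 4-byte char (#2). Advance 4.
Byte at offset 8: 0xF3 = 11110011 → 4-byte char (#3). Advance 4.
Byte at offset 12: 0xF3 = 11110011 → 4-byte char (#4). Advance 4.
Byte at offset 16: 0xE2 = 11100010 → 3-byte char (#5). Advance 3.
Byte at offset 19: 0xF3 = 11110011 → 4-byte char (#6). Advance 4.
Byte at offset 23: 0xF3 = 11110011 → 4-byte char (#7). Advance 4.
Byte at offset 27: 0xF1 = 11110001 → 4-byte char (#8). Advance 4.
Byte at offset 31: 0xF3 = 11110011 → 4-byte char (#9). Advance 4.
Byte at offset 35: 0xF3 = 11110011 → 4-byte char (#10). Advance 4.
Byte at offset 39: 0xF3 = 11110011 → 4-byte char (#11). Advance 4.
Reached end at offset 43 after 11 code points.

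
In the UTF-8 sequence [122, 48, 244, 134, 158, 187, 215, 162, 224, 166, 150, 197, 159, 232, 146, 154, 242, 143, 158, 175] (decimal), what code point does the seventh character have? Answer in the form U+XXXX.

U+849A

Offset 0: leading byte 0x7A = 01111010 → 1-byte char #1 = 7A.
Offset 1: leading byte 0x30 = 00110000 → 1-byte char #2 = 30.
Offset 2: leading byte 0xF4 = 11110100 → 4-byte char #3 = F4 86 9E BB.
Offset 6: leading byte 0xD7 = 11010111 → 2-byte char #4 = D7 A2.
Offset 8: leading byte 0xE0 = 11100000 → 3-byte char #5 = E0 A6 96.
Offset 11: leading byte 0xC5 = 11000101 → 2-byte char #6 = C5 9F.
Offset 13: leading byte 0xE8 = 11101000 → 3-byte char #7 = E8 92 9A.
Leading byte 0xE8 = 11101000 matches 1110xxxx → 3-byte sequence.
Byte 1: 0xE8 = 11101000, payload 1000 (4 bits).
Byte 2: 0x92 = 10010010 (10xxxxxx ✓), payload 010010.
Byte 3: 0x9A = 10011010 (10xxxxxx ✓), payload 011010.
Concatenate: 1000010010011010 = 0x849A (16 bits → U+849A).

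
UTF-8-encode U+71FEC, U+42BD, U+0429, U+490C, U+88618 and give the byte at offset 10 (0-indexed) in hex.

U+71FEC → 4-byte form F1 B1 BF AC at offsets 0–3.
U+42BD → 3-byte form E4 8A BD at offsets 4–6.
U+0429 → 2-byte form D0 A9 at offsets 7–8.
U+490C → 3-byte form E4 A4 8C at offsets 9–11.
Offset 10 falls in char 4's range; it's byte 2 of E4 A4 8C = 0xA4.

0xA4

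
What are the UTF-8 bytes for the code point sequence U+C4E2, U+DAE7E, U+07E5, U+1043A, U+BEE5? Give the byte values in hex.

U+C4E2: 3-byte form → EC 93 A2.
U+DAE7E: 4-byte form → F3 9A B9 BE.
U+07E5: 2-byte form → DF A5.
U+1043A: 4-byte form → F0 90 90 BA.
U+BEE5: 3-byte form → EB BB A5.
Concatenated (16 bytes): EC 93 A2 F3 9A B9 BE DF A5 F0 90 90 BA EB BB A5.

EC 93 A2 F3 9A B9 BE DF A5 F0 90 90 BA EB BB A5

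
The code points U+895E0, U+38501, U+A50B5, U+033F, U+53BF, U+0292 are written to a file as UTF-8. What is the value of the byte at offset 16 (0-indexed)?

U+895E0 → 4-byte form F2 89 97 A0 at offsets 0–3.
U+38501 → 4-byte form F0 B8 94 81 at offsets 4–7.
U+A50B5 → 4-byte form F2 A5 82 B5 at offsets 8–11.
U+033F → 2-byte form CC BF at offsets 12–13.
U+53BF → 3-byte form E5 8E BF at offsets 14–16.
Offset 16 falls in char 5's range; it's byte 3 of E5 8E BF = 0xBF.

0xBF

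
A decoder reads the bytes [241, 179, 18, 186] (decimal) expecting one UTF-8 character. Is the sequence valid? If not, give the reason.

Leading byte 0xF1 = 11110001 → 4-byte form.
Byte 3 is 0x12 = 00010010, which is not 10xxxxxx — expected a continuation byte.

invalid (non-continuation byte where continuation expected)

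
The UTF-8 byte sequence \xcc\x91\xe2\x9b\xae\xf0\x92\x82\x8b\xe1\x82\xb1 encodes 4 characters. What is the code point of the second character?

Offset 0: leading byte 0xCC = 11001100 → 2-byte char #1 = CC 91.
Offset 2: leading byte 0xE2 = 11100010 → 3-byte char #2 = E2 9B AE.
Leading byte 0xE2 = 11100010 matches 1110xxxx → 3-byte sequence.
Byte 1: 0xE2 = 11100010, payload 0010 (4 bits).
Byte 2: 0x9B = 10011011 (10xxxxxx ✓), payload 011011.
Byte 3: 0xAE = 10101110 (10xxxxxx ✓), payload 101110.
Concatenate: 0010011011101110 = 0x26EE (16 bits → U+26EE).

U+26EE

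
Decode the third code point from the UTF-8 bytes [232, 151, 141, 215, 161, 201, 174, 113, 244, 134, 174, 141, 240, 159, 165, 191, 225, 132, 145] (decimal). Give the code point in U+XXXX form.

U+026E

Offset 0: leading byte 0xE8 = 11101000 → 3-byte char #1 = E8 97 8D.
Offset 3: leading byte 0xD7 = 11010111 → 2-byte char #2 = D7 A1.
Offset 5: leading byte 0xC9 = 11001001 → 2-byte char #3 = C9 AE.
Leading byte 0xC9 = 11001001 matches 110xxxxx → 2-byte sequence.
Byte 1: 0xC9 = 11001001, payload 01001 (5 bits).
Byte 2: 0xAE = 10101110 (10xxxxxx ✓), payload 101110.
Concatenate: 01001101110 = 0x26E (11 bits → U+026E).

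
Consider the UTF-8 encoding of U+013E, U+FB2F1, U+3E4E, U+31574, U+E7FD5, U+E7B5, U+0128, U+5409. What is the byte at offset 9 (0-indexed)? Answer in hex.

U+013E → 2-byte form C4 BE at offsets 0–1.
U+FB2F1 → 4-byte form F3 BB 8B B1 at offsets 2–5.
U+3E4E → 3-byte form E3 B9 8E at offsets 6–8.
U+31574 → 4-byte form F0 B1 95 B4 at offsets 9–12.
Offset 9 falls in char 4's range; it's byte 1 of F0 B1 95 B4 = 0xF0.

0xF0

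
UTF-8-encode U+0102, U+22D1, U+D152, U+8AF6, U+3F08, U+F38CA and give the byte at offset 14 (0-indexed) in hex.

U+0102 → 2-byte form C4 82 at offsets 0–1.
U+22D1 → 3-byte form E2 8B 91 at offsets 2–4.
U+D152 → 3-byte form ED 85 92 at offsets 5–7.
U+8AF6 → 3-byte form E8 AB B6 at offsets 8–10.
U+3F08 → 3-byte form E3 BC 88 at offsets 11–13.
U+F38CA → 4-byte form F3 B3 A3 8A at offsets 14–17.
Offset 14 falls in char 6's range; it's byte 1 of F3 B3 A3 8A = 0xF3.

0xF3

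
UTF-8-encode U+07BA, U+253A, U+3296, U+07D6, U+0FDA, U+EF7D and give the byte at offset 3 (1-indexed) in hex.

1-indexed offset 3 is 0-indexed offset 2.
U+07BA → 2-byte form DE BA at offsets 0–1.
U+253A → 3-byte form E2 94 BA at offsets 2–4.
Offset 2 falls in char 2's range; it's byte 1 of E2 94 BA = 0xE2.

0xE2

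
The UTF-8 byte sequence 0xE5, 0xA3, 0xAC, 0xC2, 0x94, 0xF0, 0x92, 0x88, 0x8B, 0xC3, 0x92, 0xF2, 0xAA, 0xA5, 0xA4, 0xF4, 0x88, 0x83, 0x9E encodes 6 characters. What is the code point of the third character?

Offset 0: leading byte 0xE5 = 11100101 → 3-byte char #1 = E5 A3 AC.
Offset 3: leading byte 0xC2 = 11000010 → 2-byte char #2 = C2 94.
Offset 5: leading byte 0xF0 = 11110000 → 4-byte char #3 = F0 92 88 8B.
Leading byte 0xF0 = 11110000 matches 11110xxx → 4-byte sequence.
Byte 1: 0xF0 = 11110000, payload 000 (3 bits).
Byte 2: 0x92 = 10010010 (10xxxxxx ✓), payload 010010.
Byte 3: 0x88 = 10001000 (10xxxxxx ✓), payload 001000.
Byte 4: 0x8B = 10001011 (10xxxxxx ✓), payload 001011.
Concatenate: 000010010001000001011 = 0x1220B (21 bits → U+1220B).

U+1220B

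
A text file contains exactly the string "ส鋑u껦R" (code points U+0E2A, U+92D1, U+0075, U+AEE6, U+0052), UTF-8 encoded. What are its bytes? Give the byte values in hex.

E0 B8 AA E9 8B 91 75 EA BB A6 52

U+0E2A: 3-byte form → E0 B8 AA.
U+92D1: 3-byte form → E9 8B 91.
U+0075: 1-byte form → 75.
U+AEE6: 3-byte form → EA BB A6.
U+0052: 1-byte form → 52.
Concatenated (11 bytes): E0 B8 AA E9 8B 91 75 EA BB A6 52.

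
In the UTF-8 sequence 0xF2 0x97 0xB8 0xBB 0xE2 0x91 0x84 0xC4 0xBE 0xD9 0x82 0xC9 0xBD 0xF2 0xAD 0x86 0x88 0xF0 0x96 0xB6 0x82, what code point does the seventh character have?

U+16D82

Offset 0: leading byte 0xF2 = 11110010 → 4-byte char #1 = F2 97 B8 BB.
Offset 4: leading byte 0xE2 = 11100010 → 3-byte char #2 = E2 91 84.
Offset 7: leading byte 0xC4 = 11000100 → 2-byte char #3 = C4 BE.
Offset 9: leading byte 0xD9 = 11011001 → 2-byte char #4 = D9 82.
Offset 11: leading byte 0xC9 = 11001001 → 2-byte char #5 = C9 BD.
Offset 13: leading byte 0xF2 = 11110010 → 4-byte char #6 = F2 AD 86 88.
Offset 17: leading byte 0xF0 = 11110000 → 4-byte char #7 = F0 96 B6 82.
Leading byte 0xF0 = 11110000 matches 11110xxx → 4-byte sequence.
Byte 1: 0xF0 = 11110000, payload 000 (3 bits).
Byte 2: 0x96 = 10010110 (10xxxxxx ✓), payload 010110.
Byte 3: 0xB6 = 10110110 (10xxxxxx ✓), payload 110110.
Byte 4: 0x82 = 10000010 (10xxxxxx ✓), payload 000010.
Concatenate: 000010110110110000010 = 0x16D82 (21 bits → U+16D82).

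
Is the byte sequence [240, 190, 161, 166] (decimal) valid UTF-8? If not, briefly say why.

valid

Leading byte 0xF0 = 11110000 → 4-byte form.
Continuation bytes 0xBE=10111110, 0xA1=10100001, 0xA6=10100110 all match 10xxxxxx.
Decoded value 0x3E866 is ≥ 0x10000 (shortest form) and not a surrogate.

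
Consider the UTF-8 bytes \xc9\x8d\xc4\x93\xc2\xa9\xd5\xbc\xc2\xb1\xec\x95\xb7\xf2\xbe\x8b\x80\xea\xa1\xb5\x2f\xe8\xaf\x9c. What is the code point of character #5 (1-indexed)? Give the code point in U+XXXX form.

U+00B1

Offset 0: leading byte 0xC9 = 11001001 → 2-byte char #1 = C9 8D.
Offset 2: leading byte 0xC4 = 11000100 → 2-byte char #2 = C4 93.
Offset 4: leading byte 0xC2 = 11000010 → 2-byte char #3 = C2 A9.
Offset 6: leading byte 0xD5 = 11010101 → 2-byte char #4 = D5 BC.
Offset 8: leading byte 0xC2 = 11000010 → 2-byte char #5 = C2 B1.
Leading byte 0xC2 = 11000010 matches 110xxxxx → 2-byte sequence.
Byte 1: 0xC2 = 11000010, payload 00010 (5 bits).
Byte 2: 0xB1 = 10110001 (10xxxxxx ✓), payload 110001.
Concatenate: 00010110001 = 0xB1 (11 bits → U+00B1).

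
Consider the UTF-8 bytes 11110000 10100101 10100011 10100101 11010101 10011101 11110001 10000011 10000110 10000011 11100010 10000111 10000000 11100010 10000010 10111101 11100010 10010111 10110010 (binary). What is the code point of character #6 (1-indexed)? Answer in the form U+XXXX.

U+25F2

Offset 0: leading byte 0xF0 = 11110000 → 4-byte char #1 = F0 A5 A3 A5.
Offset 4: leading byte 0xD5 = 11010101 → 2-byte char #2 = D5 9D.
Offset 6: leading byte 0xF1 = 11110001 → 4-byte char #3 = F1 83 86 83.
Offset 10: leading byte 0xE2 = 11100010 → 3-byte char #4 = E2 87 80.
Offset 13: leading byte 0xE2 = 11100010 → 3-byte char #5 = E2 82 BD.
Offset 16: leading byte 0xE2 = 11100010 → 3-byte char #6 = E2 97 B2.
Leading byte 0xE2 = 11100010 matches 1110xxxx → 3-byte sequence.
Byte 1: 0xE2 = 11100010, payload 0010 (4 bits).
Byte 2: 0x97 = 10010111 (10xxxxxx ✓), payload 010111.
Byte 3: 0xB2 = 10110010 (10xxxxxx ✓), payload 110010.
Concatenate: 0010010111110010 = 0x25F2 (16 bits → U+25F2).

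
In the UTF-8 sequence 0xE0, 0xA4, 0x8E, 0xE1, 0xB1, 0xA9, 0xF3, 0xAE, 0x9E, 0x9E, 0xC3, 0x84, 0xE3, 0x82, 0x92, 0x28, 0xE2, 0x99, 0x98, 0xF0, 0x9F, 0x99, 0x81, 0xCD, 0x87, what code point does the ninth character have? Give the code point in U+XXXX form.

Offset 0: leading byte 0xE0 = 11100000 → 3-byte char #1 = E0 A4 8E.
Offset 3: leading byte 0xE1 = 11100001 → 3-byte char #2 = E1 B1 A9.
Offset 6: leading byte 0xF3 = 11110011 → 4-byte char #3 = F3 AE 9E 9E.
Offset 10: leading byte 0xC3 = 11000011 → 2-byte char #4 = C3 84.
Offset 12: leading byte 0xE3 = 11100011 → 3-byte char #5 = E3 82 92.
Offset 15: leading byte 0x28 = 00101000 → 1-byte char #6 = 28.
Offset 16: leading byte 0xE2 = 11100010 → 3-byte char #7 = E2 99 98.
Offset 19: leading byte 0xF0 = 11110000 → 4-byte char #8 = F0 9F 99 81.
Offset 23: leading byte 0xCD = 11001101 → 2-byte char #9 = CD 87.
Leading byte 0xCD = 11001101 matches 110xxxxx → 2-byte sequence.
Byte 1: 0xCD = 11001101, payload 01101 (5 bits).
Byte 2: 0x87 = 10000111 (10xxxxxx ✓), payload 000111.
Concatenate: 01101000111 = 0x347 (11 bits → U+0347).

U+0347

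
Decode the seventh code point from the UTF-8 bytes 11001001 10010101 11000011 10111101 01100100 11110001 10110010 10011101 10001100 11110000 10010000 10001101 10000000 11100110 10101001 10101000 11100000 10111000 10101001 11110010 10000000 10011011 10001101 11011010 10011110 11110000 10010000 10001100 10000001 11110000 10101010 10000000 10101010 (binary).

U+0E29

Offset 0: leading byte 0xC9 = 11001001 → 2-byte char #1 = C9 95.
Offset 2: leading byte 0xC3 = 11000011 → 2-byte char #2 = C3 BD.
Offset 4: leading byte 0x64 = 01100100 → 1-byte char #3 = 64.
Offset 5: leading byte 0xF1 = 11110001 → 4-byte char #4 = F1 B2 9D 8C.
Offset 9: leading byte 0xF0 = 11110000 → 4-byte char #5 = F0 90 8D 80.
Offset 13: leading byte 0xE6 = 11100110 → 3-byte char #6 = E6 A9 A8.
Offset 16: leading byte 0xE0 = 11100000 → 3-byte char #7 = E0 B8 A9.
Leading byte 0xE0 = 11100000 matches 1110xxxx → 3-byte sequence.
Byte 1: 0xE0 = 11100000, payload 0000 (4 bits).
Byte 2: 0xB8 = 10111000 (10xxxxxx ✓), payload 111000.
Byte 3: 0xA9 = 10101001 (10xxxxxx ✓), payload 101001.
Concatenate: 0000111000101001 = 0xE29 (16 bits → U+0E29).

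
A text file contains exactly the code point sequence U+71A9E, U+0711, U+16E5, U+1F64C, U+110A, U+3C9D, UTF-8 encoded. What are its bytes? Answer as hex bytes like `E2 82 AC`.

U+71A9E: 4-byte form → F1 B1 AA 9E.
U+0711: 2-byte form → DC 91.
U+16E5: 3-byte form → E1 9B A5.
U+1F64C: 4-byte form → F0 9F 99 8C.
U+110A: 3-byte form → E1 84 8A.
U+3C9D: 3-byte form → E3 B2 9D.
Concatenated (19 bytes): F1 B1 AA 9E DC 91 E1 9B A5 F0 9F 99 8C E1 84 8A E3 B2 9D.

F1 B1 AA 9E DC 91 E1 9B A5 F0 9F 99 8C E1 84 8A E3 B2 9D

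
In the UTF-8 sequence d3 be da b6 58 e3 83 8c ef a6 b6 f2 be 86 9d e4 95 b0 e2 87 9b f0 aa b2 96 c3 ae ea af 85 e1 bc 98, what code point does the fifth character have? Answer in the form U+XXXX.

U+F9B6

Offset 0: leading byte 0xD3 = 11010011 → 2-byte char #1 = D3 BE.
Offset 2: leading byte 0xDA = 11011010 → 2-byte char #2 = DA B6.
Offset 4: leading byte 0x58 = 01011000 → 1-byte char #3 = 58.
Offset 5: leading byte 0xE3 = 11100011 → 3-byte char #4 = E3 83 8C.
Offset 8: leading byte 0xEF = 11101111 → 3-byte char #5 = EF A6 B6.
Leading byte 0xEF = 11101111 matches 1110xxxx → 3-byte sequence.
Byte 1: 0xEF = 11101111, payload 1111 (4 bits).
Byte 2: 0xA6 = 10100110 (10xxxxxx ✓), payload 100110.
Byte 3: 0xB6 = 10110110 (10xxxxxx ✓), payload 110110.
Concatenate: 1111100110110110 = 0xF9B6 (16 bits → U+F9B6).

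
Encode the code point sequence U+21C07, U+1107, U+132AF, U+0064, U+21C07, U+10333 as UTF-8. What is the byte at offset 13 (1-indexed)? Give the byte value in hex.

1-indexed offset 13 is 0-indexed offset 12.
U+21C07 → 4-byte form F0 A1 B0 87 at offsets 0–3.
U+1107 → 3-byte form E1 84 87 at offsets 4–6.
U+132AF → 4-byte form F0 93 8A AF at offsets 7–10.
U+0064 → 1-byte form 64 at offsets 11–11.
U+21C07 → 4-byte form F0 A1 B0 87 at offsets 12–15.
Offset 12 falls in char 5's range; it's byte 1 of F0 A1 B0 87 = 0xF0.

0xF0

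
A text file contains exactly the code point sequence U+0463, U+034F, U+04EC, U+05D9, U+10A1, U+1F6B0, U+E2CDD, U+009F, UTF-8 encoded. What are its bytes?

D1 A3 CD 8F D3 AC D7 99 E1 82 A1 F0 9F 9A B0 F3 A2 B3 9D C2 9F

U+0463: 2-byte form → D1 A3.
U+034F: 2-byte form → CD 8F.
U+04EC: 2-byte form → D3 AC.
U+05D9: 2-byte form → D7 99.
U+10A1: 3-byte form → E1 82 A1.
U+1F6B0: 4-byte form → F0 9F 9A B0.
U+E2CDD: 4-byte form → F3 A2 B3 9D.
U+009F: 2-byte form → C2 9F.
Concatenated (21 bytes): D1 A3 CD 8F D3 AC D7 99 E1 82 A1 F0 9F 9A B0 F3 A2 B3 9D C2 9F.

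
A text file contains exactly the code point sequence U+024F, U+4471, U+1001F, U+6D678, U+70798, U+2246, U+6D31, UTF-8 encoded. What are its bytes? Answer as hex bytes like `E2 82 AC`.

U+024F: 2-byte form → C9 8F.
U+4471: 3-byte form → E4 91 B1.
U+1001F: 4-byte form → F0 90 80 9F.
U+6D678: 4-byte form → F1 AD 99 B8.
U+70798: 4-byte form → F1 B0 9E 98.
U+2246: 3-byte form → E2 89 86.
U+6D31: 3-byte form → E6 B4 B1.
Concatenated (23 bytes): C9 8F E4 91 B1 F0 90 80 9F F1 AD 99 B8 F1 B0 9E 98 E2 89 86 E6 B4 B1.

C9 8F E4 91 B1 F0 90 80 9F F1 AD 99 B8 F1 B0 9E 98 E2 89 86 E6 B4 B1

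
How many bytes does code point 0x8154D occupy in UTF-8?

4

U+8154D = 0x8154D. UTF-8 uses 1 byte below 0x80, 2 below 0x800, 3 below 0x10000, 4 up to 0x10FFFF. 0x8154D is in U+10000–U+10FFFF → 4 bytes.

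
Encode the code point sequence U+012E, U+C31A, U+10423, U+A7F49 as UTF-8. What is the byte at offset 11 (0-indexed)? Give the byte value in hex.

U+012E → 2-byte form C4 AE at offsets 0–1.
U+C31A → 3-byte form EC 8C 9A at offsets 2–4.
U+10423 → 4-byte form F0 90 90 A3 at offsets 5–8.
U+A7F49 → 4-byte form F2 A7 BD 89 at offsets 9–12.
Offset 11 falls in char 4's range; it's byte 3 of F2 A7 BD 89 = 0xBD.

0xBD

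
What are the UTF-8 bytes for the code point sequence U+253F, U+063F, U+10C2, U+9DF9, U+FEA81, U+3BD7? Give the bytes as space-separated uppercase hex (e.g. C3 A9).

E2 94 BF D8 BF E1 83 82 E9 B7 B9 F3 BE AA 81 E3 AF 97

U+253F: 3-byte form → E2 94 BF.
U+063F: 2-byte form → D8 BF.
U+10C2: 3-byte form → E1 83 82.
U+9DF9: 3-byte form → E9 B7 B9.
U+FEA81: 4-byte form → F3 BE AA 81.
U+3BD7: 3-byte form → E3 AF 97.
Concatenated (18 bytes): E2 94 BF D8 BF E1 83 82 E9 B7 B9 F3 BE AA 81 E3 AF 97.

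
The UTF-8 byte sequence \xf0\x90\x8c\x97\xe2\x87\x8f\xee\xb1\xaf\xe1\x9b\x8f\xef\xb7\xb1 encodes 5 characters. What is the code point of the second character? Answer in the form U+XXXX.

Offset 0: leading byte 0xF0 = 11110000 → 4-byte char #1 = F0 90 8C 97.
Offset 4: leading byte 0xE2 = 11100010 → 3-byte char #2 = E2 87 8F.
Leading byte 0xE2 = 11100010 matches 1110xxxx → 3-byte sequence.
Byte 1: 0xE2 = 11100010, payload 0010 (4 bits).
Byte 2: 0x87 = 10000111 (10xxxxxx ✓), payload 000111.
Byte 3: 0x8F = 10001111 (10xxxxxx ✓), payload 001111.
Concatenate: 0010000111001111 = 0x21CF (16 bits → U+21CF).

U+21CF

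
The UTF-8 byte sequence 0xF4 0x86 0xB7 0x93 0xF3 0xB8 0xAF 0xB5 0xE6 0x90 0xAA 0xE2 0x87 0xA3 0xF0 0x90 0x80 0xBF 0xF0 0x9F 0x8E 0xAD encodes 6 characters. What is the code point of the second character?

Offset 0: leading byte 0xF4 = 11110100 → 4-byte char #1 = F4 86 B7 93.
Offset 4: leading byte 0xF3 = 11110011 → 4-byte char #2 = F3 B8 AF B5.
Leading byte 0xF3 = 11110011 matches 11110xxx → 4-byte sequence.
Byte 1: 0xF3 = 11110011, payload 011 (3 bits).
Byte 2: 0xB8 = 10111000 (10xxxxxx ✓), payload 111000.
Byte 3: 0xAF = 10101111 (10xxxxxx ✓), payload 101111.
Byte 4: 0xB5 = 10110101 (10xxxxxx ✓), payload 110101.
Concatenate: 011111000101111110101 = 0xF8BF5 (21 bits → U+F8BF5).

U+F8BF5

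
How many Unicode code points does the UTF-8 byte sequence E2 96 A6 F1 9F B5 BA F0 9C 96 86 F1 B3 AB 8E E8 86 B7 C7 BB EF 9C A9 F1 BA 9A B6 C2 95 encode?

9

Byte at offset 0: 0xE2 = 11100010 → 3-byte char (#1). Advance 3.
Byte at offset 3: 0xF1 = 11110001 → 4-byte char (#2). Advance 4.
Byte at offset 7: 0xF0 = 11110000 → 4-byte char (#3). Advance 4.
Byte at offset 11: 0xF1 = 11110001 → 4-byte char (#4). Advance 4.
Byte at offset 15: 0xE8 = 11101000 → 3-byte char (#5). Advance 3.
Byte at offset 18: 0xC7 = 11000111 → 2-byte char (#6). Advance 2.
Byte at offset 20: 0xEF = 11101111 → 3-byte char (#7). Advance 3.
Byte at offset 23: 0xF1 = 11110001 → 4-byte char (#8). Advance 4.
Byte at offset 27: 0xC2 = 11000010 → 2-byte char (#9). Advance 2.
Reached end at offset 29 after 9 code points.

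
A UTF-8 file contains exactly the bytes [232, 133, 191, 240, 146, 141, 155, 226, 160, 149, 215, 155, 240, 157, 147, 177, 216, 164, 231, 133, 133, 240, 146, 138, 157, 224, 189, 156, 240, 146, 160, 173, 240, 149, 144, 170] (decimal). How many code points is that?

Byte at offset 0: 0xE8 = 11101000 → 3-byte char (#1). Advance 3.
Byte at offset 3: 0xF0 = 11110000 → 4-byte char (#2). Advance 4.
Byte at offset 7: 0xE2 = 11100010 → 3-byte char (#3). Advance 3.
Byte at offset 10: 0xD7 = 11010111 → 2-byte char (#4). Advance 2.
Byte at offset 12: 0xF0 = 11110000 → 4-byte char (#5). Advance 4.
Byte at offset 16: 0xD8 = 11011000 → 2-byte char (#6). Advance 2.
Byte at offset 18: 0xE7 = 11100111 → 3-byte char (#7). Advance 3.
Byte at offset 21: 0xF0 = 11110000 → 4-byte char (#8). Advance 4.
Byte at offset 25: 0xE0 = 11100000 → 3-byte char (#9). Advance 3.
Byte at offset 28: 0xF0 = 11110000 → 4-byte char (#10). Advance 4.
Byte at offset 32: 0xF0 = 11110000 → 4-byte char (#11). Advance 4.
Reached end at offset 36 after 11 code points.

11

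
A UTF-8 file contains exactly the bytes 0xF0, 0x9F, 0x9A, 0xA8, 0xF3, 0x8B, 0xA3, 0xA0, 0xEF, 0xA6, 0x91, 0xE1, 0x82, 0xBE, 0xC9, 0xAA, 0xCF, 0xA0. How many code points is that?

Byte at offset 0: 0xF0 = 11110000 → 4-byte char (#1). Advance 4.
Byte at offset 4: 0xF3 = 11110011 → 4-byte char (#2). Advance 4.
Byte at offset 8: 0xEF = 11101111 → 3-byte char (#3). Advance 3.
Byte at offset 11: 0xE1 = 11100001 → 3-byte char (#4). Advance 3.
Byte at offset 14: 0xC9 = 11001001 → 2-byte char (#5). Advance 2.
Byte at offset 16: 0xCF = 11001111 → 2-byte char (#6). Advance 2.
Reached end at offset 18 after 6 code points.

6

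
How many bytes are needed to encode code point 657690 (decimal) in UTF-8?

4

U+A091A = 0xA091A. UTF-8 uses 1 byte below 0x80, 2 below 0x800, 3 below 0x10000, 4 up to 0x10FFFF. 0xA091A is in U+10000–U+10FFFF → 4 bytes.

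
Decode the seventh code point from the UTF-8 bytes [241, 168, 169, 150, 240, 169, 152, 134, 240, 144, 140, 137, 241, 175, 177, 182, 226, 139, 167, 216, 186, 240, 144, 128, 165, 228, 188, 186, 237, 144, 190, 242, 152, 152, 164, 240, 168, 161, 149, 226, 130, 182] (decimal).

U+10025

Offset 0: leading byte 0xF1 = 11110001 → 4-byte char #1 = F1 A8 A9 96.
Offset 4: leading byte 0xF0 = 11110000 → 4-byte char #2 = F0 A9 98 86.
Offset 8: leading byte 0xF0 = 11110000 → 4-byte char #3 = F0 90 8C 89.
Offset 12: leading byte 0xF1 = 11110001 → 4-byte char #4 = F1 AF B1 B6.
Offset 16: leading byte 0xE2 = 11100010 → 3-byte char #5 = E2 8B A7.
Offset 19: leading byte 0xD8 = 11011000 → 2-byte char #6 = D8 BA.
Offset 21: leading byte 0xF0 = 11110000 → 4-byte char #7 = F0 90 80 A5.
Leading byte 0xF0 = 11110000 matches 11110xxx → 4-byte sequence.
Byte 1: 0xF0 = 11110000, payload 000 (3 bits).
Byte 2: 0x90 = 10010000 (10xxxxxx ✓), payload 010000.
Byte 3: 0x80 = 10000000 (10xxxxxx ✓), payload 000000.
Byte 4: 0xA5 = 10100101 (10xxxxxx ✓), payload 100101.
Concatenate: 000010000000000100101 = 0x10025 (21 bits → U+10025).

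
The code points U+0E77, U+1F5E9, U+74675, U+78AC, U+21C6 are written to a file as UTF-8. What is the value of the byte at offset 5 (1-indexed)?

0x9F

1-indexed offset 5 is 0-indexed offset 4.
U+0E77 → 3-byte form E0 B9 B7 at offsets 0–2.
U+1F5E9 → 4-byte form F0 9F 97 A9 at offsets 3–6.
Offset 4 falls in char 2's range; it's byte 2 of F0 9F 97 A9 = 0x9F.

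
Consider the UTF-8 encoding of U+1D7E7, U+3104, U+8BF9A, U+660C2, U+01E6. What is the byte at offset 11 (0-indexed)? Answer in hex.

U+1D7E7 → 4-byte form F0 9D 9F A7 at offsets 0–3.
U+3104 → 3-byte form E3 84 84 at offsets 4–6.
U+8BF9A → 4-byte form F2 8B BE 9A at offsets 7–10.
U+660C2 → 4-byte form F1 A6 83 82 at offsets 11–14.
Offset 11 falls in char 4's range; it's byte 1 of F1 A6 83 82 = 0xF1.

0xF1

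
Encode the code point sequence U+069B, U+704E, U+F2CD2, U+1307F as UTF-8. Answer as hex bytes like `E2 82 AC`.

U+069B: 2-byte form → DA 9B.
U+704E: 3-byte form → E7 81 8E.
U+F2CD2: 4-byte form → F3 B2 B3 92.
U+1307F: 4-byte form → F0 93 81 BF.
Concatenated (13 bytes): DA 9B E7 81 8E F3 B2 B3 92 F0 93 81 BF.

DA 9B E7 81 8E F3 B2 B3 92 F0 93 81 BF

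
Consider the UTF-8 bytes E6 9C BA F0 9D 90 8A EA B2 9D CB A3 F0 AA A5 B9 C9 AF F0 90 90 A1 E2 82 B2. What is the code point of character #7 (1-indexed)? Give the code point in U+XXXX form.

Offset 0: leading byte 0xE6 = 11100110 → 3-byte char #1 = E6 9C BA.
Offset 3: leading byte 0xF0 = 11110000 → 4-byte char #2 = F0 9D 90 8A.
Offset 7: leading byte 0xEA = 11101010 → 3-byte char #3 = EA B2 9D.
Offset 10: leading byte 0xCB = 11001011 → 2-byte char #4 = CB A3.
Offset 12: leading byte 0xF0 = 11110000 → 4-byte char #5 = F0 AA A5 B9.
Offset 16: leading byte 0xC9 = 11001001 → 2-byte char #6 = C9 AF.
Offset 18: leading byte 0xF0 = 11110000 → 4-byte char #7 = F0 90 90 A1.
Leading byte 0xF0 = 11110000 matches 11110xxx → 4-byte sequence.
Byte 1: 0xF0 = 11110000, payload 000 (3 bits).
Byte 2: 0x90 = 10010000 (10xxxxxx ✓), payload 010000.
Byte 3: 0x90 = 10010000 (10xxxxxx ✓), payload 010000.
Byte 4: 0xA1 = 10100001 (10xxxxxx ✓), payload 100001.
Concatenate: 000010000010000100001 = 0x10421 (21 bits → U+10421).

U+10421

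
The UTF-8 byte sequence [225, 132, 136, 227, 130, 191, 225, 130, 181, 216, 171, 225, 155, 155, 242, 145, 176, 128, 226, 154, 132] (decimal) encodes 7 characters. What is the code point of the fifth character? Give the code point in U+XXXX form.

Offset 0: leading byte 0xE1 = 11100001 → 3-byte char #1 = E1 84 88.
Offset 3: leading byte 0xE3 = 11100011 → 3-byte char #2 = E3 82 BF.
Offset 6: leading byte 0xE1 = 11100001 → 3-byte char #3 = E1 82 B5.
Offset 9: leading byte 0xD8 = 11011000 → 2-byte char #4 = D8 AB.
Offset 11: leading byte 0xE1 = 11100001 → 3-byte char #5 = E1 9B 9B.
Leading byte 0xE1 = 11100001 matches 1110xxxx → 3-byte sequence.
Byte 1: 0xE1 = 11100001, payload 0001 (4 bits).
Byte 2: 0x9B = 10011011 (10xxxxxx ✓), payload 011011.
Byte 3: 0x9B = 10011011 (10xxxxxx ✓), payload 011011.
Concatenate: 0001011011011011 = 0x16DB (16 bits → U+16DB).

U+16DB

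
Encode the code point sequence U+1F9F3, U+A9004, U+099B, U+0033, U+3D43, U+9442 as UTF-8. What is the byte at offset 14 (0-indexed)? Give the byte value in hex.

0x83

U+1F9F3 → 4-byte form F0 9F A7 B3 at offsets 0–3.
U+A9004 → 4-byte form F2 A9 80 84 at offsets 4–7.
U+099B → 3-byte form E0 A6 9B at offsets 8–10.
U+0033 → 1-byte form 33 at offsets 11–11.
U+3D43 → 3-byte form E3 B5 83 at offsets 12–14.
Offset 14 falls in char 5's range; it's byte 3 of E3 B5 83 = 0x83.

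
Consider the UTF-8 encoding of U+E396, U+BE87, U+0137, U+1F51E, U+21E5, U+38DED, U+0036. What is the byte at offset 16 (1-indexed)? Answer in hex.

1-indexed offset 16 is 0-indexed offset 15.
U+E396 → 3-byte form EE 8E 96 at offsets 0–2.
U+BE87 → 3-byte form EB BA 87 at offsets 3–5.
U+0137 → 2-byte form C4 B7 at offsets 6–7.
U+1F51E → 4-byte form F0 9F 94 9E at offsets 8–11.
U+21E5 → 3-byte form E2 87 A5 at offsets 12–14.
U+38DED → 4-byte form F0 B8 B7 AD at offsets 15–18.
Offset 15 falls in char 6's range; it's byte 1 of F0 B8 B7 AD = 0xF0.

0xF0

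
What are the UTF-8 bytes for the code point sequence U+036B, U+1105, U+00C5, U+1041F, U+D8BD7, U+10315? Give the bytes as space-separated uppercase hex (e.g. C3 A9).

U+036B: 2-byte form → CD AB.
U+1105: 3-byte form → E1 84 85.
U+00C5: 2-byte form → C3 85.
U+1041F: 4-byte form → F0 90 90 9F.
U+D8BD7: 4-byte form → F3 98 AF 97.
U+10315: 4-byte form → F0 90 8C 95.
Concatenated (19 bytes): CD AB E1 84 85 C3 85 F0 90 90 9F F3 98 AF 97 F0 90 8C 95.

CD AB E1 84 85 C3 85 F0 90 90 9F F3 98 AF 97 F0 90 8C 95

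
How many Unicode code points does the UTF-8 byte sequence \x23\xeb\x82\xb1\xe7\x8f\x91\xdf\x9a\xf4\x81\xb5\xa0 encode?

Byte at offset 0: 0x23 = 00100011 → 1-byte char (#1). Advance 1.
Byte at offset 1: 0xEB = 11101011 → 3-byte char (#2). Advance 3.
Byte at offset 4: 0xE7 = 11100111 → 3-byte char (#3). Advance 3.
Byte at offset 7: 0xDF = 11011111 → 2-byte char (#4). Advance 2.
Byte at offset 9: 0xF4 = 11110100 → 4-byte char (#5). Advance 4.
Reached end at offset 13 after 5 code points.

5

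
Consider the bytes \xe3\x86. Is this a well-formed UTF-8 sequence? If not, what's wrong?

invalid (sequence truncated)

Leading byte 0xE3 = 11100011 → 3-byte form, but only 2 bytes are present.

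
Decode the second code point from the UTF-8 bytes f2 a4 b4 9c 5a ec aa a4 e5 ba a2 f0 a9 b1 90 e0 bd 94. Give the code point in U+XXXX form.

U+005A

Offset 0: leading byte 0xF2 = 11110010 → 4-byte char #1 = F2 A4 B4 9C.
Offset 4: leading byte 0x5A = 01011010 → 1-byte char #2 = 5A.
Leading byte 0x5A = 01011010 matches 0xxxxxxx → 1-byte sequence.
Byte 1: 0x5A = 01011010, payload 1011010 (7 bits).
Concatenate: 1011010 = 0x5A (7 bits → U+005A).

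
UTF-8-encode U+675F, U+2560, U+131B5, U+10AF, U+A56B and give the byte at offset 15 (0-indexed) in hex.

U+675F → 3-byte form E6 9D 9F at offsets 0–2.
U+2560 → 3-byte form E2 95 A0 at offsets 3–5.
U+131B5 → 4-byte form F0 93 86 B5 at offsets 6–9.
U+10AF → 3-byte form E1 82 AF at offsets 10–12.
U+A56B → 3-byte form EA 95 AB at offsets 13–15.
Offset 15 falls in char 5's range; it's byte 3 of EA 95 AB = 0xAB.

0xAB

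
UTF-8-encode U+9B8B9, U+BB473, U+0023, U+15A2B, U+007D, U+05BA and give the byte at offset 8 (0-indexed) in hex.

0x23

U+9B8B9 → 4-byte form F2 9B A2 B9 at offsets 0–3.
U+BB473 → 4-byte form F2 BB 91 B3 at offsets 4–7.
U+0023 → 1-byte form 23 at offsets 8–8.
Offset 8 falls in char 3's range; it's byte 1 of 23 = 0x23.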